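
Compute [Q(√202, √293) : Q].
[Q(√202, √293) : Q] = 4

[Q(√202):Q] = 2 (min poly x^2 - 202, irreducible since 202 is squarefree > 1). For the top step, suppose √293 ∈ Q(√202), say √293 = c + d√202 with c, d ∈ Q. Squaring: 293 = c^2 + 202d^2 + 2cd√202. Since √202 ∉ Q this forces 2cd = 0. If d = 0 then √293 = c ∈ Q, contradicting 293 squarefree > 1. If c = 0 then 293 = 202d^2, so 202·293 = (202d)^2 is a perfect square in Q — but 202·293 = 59186 is not a perfect square (since 202 and 293 are distinct squarefree integers). Contradiction. Hence √293 ∉ Q(√202), so x^2 - 293 stays irreducible over Q(√202) and [Q(√202, √293) : Q(√202)] = 2. By the tower law, [Q(√202, √293) : Q] = 2 · 2 = 4.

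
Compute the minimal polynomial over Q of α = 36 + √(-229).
m_α(x) = x^2 - 72x + 1525

From α - 36 = √(-229), squaring gives (α - 36)^2 = -229, i.e. α^2 - 72α + 1296 = -229, so α^2 - 72α + 1525 = 0. The discriminant of x^2 - 72x + 1525 is (-72)^2 - 4·(1525) = 5184 - 6100 = -916, and 4·(-229) is not a perfect square in Q since -229 is squarefree and ≠ 1. Hence x^2 - 72x + 1525 is irreducible over Q and is the minimal polynomial of α.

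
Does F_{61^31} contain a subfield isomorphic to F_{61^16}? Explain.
No: F_{61^16} is not a subfield of F_{61^31}

F_{p^m} embeds in F_{p^n} iff m | n. Here 16 ∤ 31 (since 31 = 1·16 + 15 with remainder 15 ≠ 0), so F_{61^16} is not a subfield of F_{61^31}. Equivalently: if it were, the tower law would give 16 = [F_{61^16}:F_61] dividing [F_{61^31}:F_61] = 31, contradiction.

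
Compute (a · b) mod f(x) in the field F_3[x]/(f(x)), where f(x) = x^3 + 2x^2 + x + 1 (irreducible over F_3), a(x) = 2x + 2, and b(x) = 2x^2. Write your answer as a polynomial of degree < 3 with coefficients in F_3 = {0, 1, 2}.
a · b ≡ 2x^2 + 2x + 2 (mod f(x))

Multiply in F_3[x]: a(x)·b(x) = (2x + 2)·(2x^2) = x^3 + x^2. This has degree ≥ 3, so divide by f(x) over F_3: x^3 + x^2 = (1)·(x^3 + 2x^2 + x + 1) + (2x^2 + 2x + 2). Hence a·b ≡ 2x^2 + 2x + 2 (mod f). (F_3[x]/(f) is a field with 3^3 = 27 elements since f is irreducible of degree 3.)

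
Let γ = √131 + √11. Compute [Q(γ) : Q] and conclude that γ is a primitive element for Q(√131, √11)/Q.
[Q(γ) : Q] = 4 (equivalently, Q(γ) = Q(√131, √11))

Obviously Q(γ) ⊆ Q(√131, √11), and [Q(√131, √11):Q] = 4 (since 131, 11 are distinct squarefree integers > 1 with 1441 not a perfect square). To show equality we compute the minimal polynomial of γ. From γ = √131 + √11: γ^2 = 131 + 2√(1441) + 11 = 142 + 2√(1441), so γ^2 - 142 = 2√(1441); squaring, (γ^2 - 142)^2 = 4·1441, i.e. γ^4 - 284γ^2 + 20164 - 5764 = 0, i.e. γ^4 - 284γ^2 + 14400 = 0. So γ is a root of x^4 - 284x^2 + 14400. This polynomial is irreducible over Q: it has no rational root (each ±√131 ± √11 is irrational), and any factorization into two quadratics over Q would force √(1441) ∈ Q (pairing opposite roots) or √131, √11 ∈ Q (other pairings), all impossible. Hence [Q(γ):Q] = 4 = [Q(√131, √11):Q], so Q(γ) = Q(√131, √11).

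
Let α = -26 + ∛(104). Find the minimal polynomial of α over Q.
m_α(x) = x^3 + 78x^2 + 2028x + 17472

Set β = α + 26 = ∛(104), so β^3 = 104. Then (α + 26)^3 - 104 = 0, i.e. α is a root of g(x) = (x + 26)^3 - 104 = x^3 + 78x^2 + 2028x + 17472. Since g(x) = h(x + 26) where h(x) = x^3 - 104, and h is irreducible over Q (because 104 is not a perfect cube, so h has no rational root, and a monic cubic with no rational root is irreducible), g is also irreducible (irreducibility is preserved under the substitution x → x + 26). Hence m_α(x) = x^3 + 78x^2 + 2028x + 17472.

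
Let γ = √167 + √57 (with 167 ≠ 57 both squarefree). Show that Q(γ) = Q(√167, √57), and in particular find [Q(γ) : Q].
[Q(γ) : Q] = 4 (equivalently, Q(γ) = Q(√167, √57))

Obviously Q(γ) ⊆ Q(√167, √57), and [Q(√167, √57):Q] = 4 (since 167, 57 are distinct squarefree integers > 1 with 9519 not a perfect square). To show equality we compute the minimal polynomial of γ. From γ = √167 + √57: γ^2 = 167 + 2√(9519) + 57 = 224 + 2√(9519), so γ^2 - 224 = 2√(9519); squaring, (γ^2 - 224)^2 = 4·9519, i.e. γ^4 - 448γ^2 + 50176 - 38076 = 0, i.e. γ^4 - 448γ^2 + 12100 = 0. So γ is a root of x^4 - 448x^2 + 12100. This polynomial is irreducible over Q: it has no rational root (each ±√167 ± √57 is irrational), and any factorization into two quadratics over Q would force √(9519) ∈ Q (pairing opposite roots) or √167, √57 ∈ Q (other pairings), all impossible. Hence [Q(γ):Q] = 4 = [Q(√167, √57):Q], so Q(γ) = Q(√167, √57).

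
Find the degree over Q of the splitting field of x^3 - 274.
[K : Q] = 6

The roots of x^3 - 274 are ∛274, ω∛274, ω^2∛274 where ω = e^(2πi/3) is a primitive cube root of unity, so K = Q(∛274, ω). Now [Q(∛274):Q] = 3 (since 274 is not a perfect cube, x^3 - 274 is irreducible) and [Q(ω):Q] = 2. Both 2 and 3 divide [K:Q], and [K:Q] ≤ 3·2 = 6, so [K:Q] = 6. (Equivalently: Q(∛274) ⊂ R but ω ∉ R, so [K : Q(∛274)] = 2.)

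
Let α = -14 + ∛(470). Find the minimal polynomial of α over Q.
m_α(x) = x^3 + 42x^2 + 588x + 2274

Set β = α + 14 = ∛(470), so β^3 = 470. Then (α + 14)^3 - 470 = 0, i.e. α is a root of g(x) = (x + 14)^3 - 470 = x^3 + 42x^2 + 588x + 2274. Since g(x) = h(x + 14) where h(x) = x^3 - 470, and h is irreducible over Q (because 470 is not a perfect cube, so h has no rational root, and a monic cubic with no rational root is irreducible), g is also irreducible (irreducibility is preserved under the substitution x → x + 14). Hence m_α(x) = x^3 + 42x^2 + 588x + 2274.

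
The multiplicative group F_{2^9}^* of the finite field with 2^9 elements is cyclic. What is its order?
|F_{2^9}^*| = 511

F_{2^9} has 2^9 = 512 elements; its multiplicative group consists of all nonzero elements, so |F_{2^9}^*| = 512 - 1 = 511. (It is cyclic since any finite subgroup of the multiplicative group of a field is cyclic.)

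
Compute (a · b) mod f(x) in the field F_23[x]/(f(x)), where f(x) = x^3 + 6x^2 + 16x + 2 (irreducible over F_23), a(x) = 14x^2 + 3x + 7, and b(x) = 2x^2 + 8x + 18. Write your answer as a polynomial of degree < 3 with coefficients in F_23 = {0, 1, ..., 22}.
a · b ≡ 4x^2 + 3x + 19 (mod f(x))

Multiply in F_23[x]: a(x)·b(x) = (14x^2 + 3x + 7)·(2x^2 + 8x + 18) = 5x^4 + 3x^3 + 14x^2 + 18x + 11. This has degree ≥ 3, so divide by f(x) over F_23: 5x^4 + 3x^3 + 14x^2 + 18x + 11 = (5x + 19)·(x^3 + 6x^2 + 16x + 2) + (4x^2 + 3x + 19). Hence a·b ≡ 4x^2 + 3x + 19 (mod f). (F_23[x]/(f) is a field with 23^3 = 12167 elements since f is irreducible of degree 3.)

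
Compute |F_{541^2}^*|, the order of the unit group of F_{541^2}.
|F_{541^2}^*| = 292680

F_{541^2} has 541^2 = 292681 elements; its multiplicative group consists of all nonzero elements, so |F_{541^2}^*| = 292681 - 1 = 292680. (It is cyclic since any finite subgroup of the multiplicative group of a field is cyclic.)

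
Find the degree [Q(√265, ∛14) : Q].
[Q(√265, ∛14) : Q] = 6

Let L = Q(√265, ∛14). Since Q(√265) ⊂ L and [Q(√265):Q] = 2, the tower law gives 2 | [L:Q]. Likewise Q(∛14) ⊂ L with [Q(∛14):Q] = 3 (because 14 is not a perfect cube), so 3 | [L:Q]. As gcd(2,3) = 1, [L:Q] is divisible by 6. Conversely L is generated over Q by √265 and ∛14, so [L:Q] ≤ 2·3 = 6. Therefore [Q(√265, ∛14) : Q] = 6.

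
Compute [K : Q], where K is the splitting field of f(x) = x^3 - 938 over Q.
[K : Q] = 6

The roots of x^3 - 938 are ∛938, ω∛938, ω^2∛938 where ω = e^(2πi/3) is a primitive cube root of unity, so K = Q(∛938, ω). Now [Q(∛938):Q] = 3 (since 938 is not a perfect cube, x^3 - 938 is irreducible) and [Q(ω):Q] = 2. Both 2 and 3 divide [K:Q], and [K:Q] ≤ 3·2 = 6, so [K:Q] = 6. (Equivalently: Q(∛938) ⊂ R but ω ∉ R, so [K : Q(∛938)] = 2.)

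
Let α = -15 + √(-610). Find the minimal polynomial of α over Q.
m_α(x) = x^2 + 30x + 835

From α + 15 = √(-610), squaring gives (α + 15)^2 = -610, i.e. α^2 + 30α + 225 = -610, so α^2 + 30α + 835 = 0. The discriminant of x^2 + 30x + 835 is (30)^2 - 4·(835) = 900 - 3340 = -2440, and 4·(-610) is not a perfect square in Q since -610 is squarefree and ≠ 1. Hence x^2 + 30x + 835 is irreducible over Q and is the minimal polynomial of α.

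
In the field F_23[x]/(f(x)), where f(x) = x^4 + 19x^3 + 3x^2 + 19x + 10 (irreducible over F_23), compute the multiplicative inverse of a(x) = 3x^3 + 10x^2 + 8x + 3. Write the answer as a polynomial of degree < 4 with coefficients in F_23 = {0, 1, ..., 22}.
a(x)^(-1) ≡ 19x^3 + 15x + 10 (mod f(x))

Since f is irreducible over F_23, F_23[x]/(f) is a field and a(x) ≠ 0 has an inverse. Apply the extended Euclidean algorithm to f(x) and a(x) in F_23[x]: f(x) = (8x + 18)·a(x) + (12x^2 + 12x + 2);  a(x) = (6x + 14)·(12x^2 + 12x + 2) + (12x + 21);  (12x^2 + 12x + 2) = (x + 5)·(12x + 21) + (12). The last nonzero remainder is the constant 12 = gcd(f, a) in F_23. Back-substituting through the division chain expresses 12 = s(x)·a(x) + t(x)·f(x) with s(x) ≡ 21x^3 + 19x + 5 (mod f), so (21x^3 + 19x + 5)·a(x) ≡ 12 (mod f). Multiplying by 12^(-1) ≡ 2 in F_23 gives a(x)^(-1) ≡ 2·(21x^3 + 19x + 5) ≡ 19x^3 + 15x + 10 (mod f). Check: (3x^3 + 10x^2 + 8x + 3)·(19x^3 + 15x + 10) = 11x^6 + 6x^5 + 13x^4 + 7x^3 + 13x^2 + 10x + 7 ≡ 1 (mod x^4 + 19x^3 + 3x^2 + 19x + 10).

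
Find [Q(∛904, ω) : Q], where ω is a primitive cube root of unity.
[Q(∛904, ω) : Q] = 6

[Q(∛904):Q] = 3 (min poly x^3 - 904, irreducible since 904 is not a perfect cube). [Q(ω):Q] = 2 (min poly x^2 + x + 1). Since Q(∛904) ⊂ R and ω ∉ R, we have ω ∉ Q(∛904), so x^2 + x + 1 remains irreducible over Q(∛904) and [Q(∛904, ω) : Q(∛904)] = 2. By the tower law, [Q(∛904, ω) : Q] = 3 · 2 = 6. (In fact Q(∛904, ω) is the splitting field of x^3 - 904 over Q.)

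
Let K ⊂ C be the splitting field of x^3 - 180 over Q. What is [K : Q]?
[K : Q] = 6

The roots of x^3 - 180 are ∛180, ω∛180, ω^2∛180 where ω = e^(2πi/3) is a primitive cube root of unity, so K = Q(∛180, ω). Now [Q(∛180):Q] = 3 (since 180 is not a perfect cube, x^3 - 180 is irreducible) and [Q(ω):Q] = 2. Both 2 and 3 divide [K:Q], and [K:Q] ≤ 3·2 = 6, so [K:Q] = 6. (Equivalently: Q(∛180) ⊂ R but ω ∉ R, so [K : Q(∛180)] = 2.)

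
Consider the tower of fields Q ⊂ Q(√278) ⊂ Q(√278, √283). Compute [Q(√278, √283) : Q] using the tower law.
[Q(√278, √283) : Q] = 4

[Q(√278):Q] = 2 (min poly x^2 - 278, irreducible since 278 is squarefree > 1). For the top step, suppose √283 ∈ Q(√278), say √283 = c + d√278 with c, d ∈ Q. Squaring: 283 = c^2 + 278d^2 + 2cd√278. Since √278 ∉ Q this forces 2cd = 0. If d = 0 then √283 = c ∈ Q, contradicting 283 squarefree > 1. If c = 0 then 283 = 278d^2, so 278·283 = (278d)^2 is a perfect square in Q — but 278·283 = 78674 is not a perfect square (since 278 and 283 are distinct squarefree integers). Contradiction. Hence √283 ∉ Q(√278), so x^2 - 283 stays irreducible over Q(√278) and [Q(√278, √283) : Q(√278)] = 2. By the tower law, [Q(√278, √283) : Q] = 2 · 2 = 4.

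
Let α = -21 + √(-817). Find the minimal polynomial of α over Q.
m_α(x) = x^2 + 42x + 1258

From α + 21 = √(-817), squaring gives (α + 21)^2 = -817, i.e. α^2 + 42α + 441 = -817, so α^2 + 42α + 1258 = 0. The discriminant of x^2 + 42x + 1258 is (42)^2 - 4·(1258) = 1764 - 5032 = -3268, and 4·(-817) is not a perfect square in Q since -817 is squarefree and ≠ 1. Hence x^2 + 42x + 1258 is irreducible over Q and is the minimal polynomial of α.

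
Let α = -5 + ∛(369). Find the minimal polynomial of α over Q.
m_α(x) = x^3 + 15x^2 + 75x - 244

Set β = α + 5 = ∛(369), so β^3 = 369. Then (α + 5)^3 - 369 = 0, i.e. α is a root of g(x) = (x + 5)^3 - 369 = x^3 + 15x^2 + 75x - 244. Since g(x) = h(x + 5) where h(x) = x^3 - 369, and h is irreducible over Q (because 369 is not a perfect cube, so h has no rational root, and a monic cubic with no rational root is irreducible), g is also irreducible (irreducibility is preserved under the substitution x → x + 5). Hence m_α(x) = x^3 + 15x^2 + 75x - 244.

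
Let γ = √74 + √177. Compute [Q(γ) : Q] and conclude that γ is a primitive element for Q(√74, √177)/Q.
[Q(γ) : Q] = 4 (equivalently, Q(γ) = Q(√74, √177))

Obviously Q(γ) ⊆ Q(√74, √177), and [Q(√74, √177):Q] = 4 (since 74, 177 are distinct squarefree integers > 1 with 13098 not a perfect square). To show equality we compute the minimal polynomial of γ. From γ = √74 + √177: γ^2 = 74 + 2√(13098) + 177 = 251 + 2√(13098), so γ^2 - 251 = 2√(13098); squaring, (γ^2 - 251)^2 = 4·13098, i.e. γ^4 - 502γ^2 + 63001 - 52392 = 0, i.e. γ^4 - 502γ^2 + 10609 = 0. So γ is a root of x^4 - 502x^2 + 10609. This polynomial is irreducible over Q: it has no rational root (each ±√74 ± √177 is irrational), and any factorization into two quadratics over Q would force √(13098) ∈ Q (pairing opposite roots) or √74, √177 ∈ Q (other pairings), all impossible. Hence [Q(γ):Q] = 4 = [Q(√74, √177):Q], so Q(γ) = Q(√74, √177).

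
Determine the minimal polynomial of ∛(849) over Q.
m_α(x) = x^3 - 849

α satisfies α^3 = 849, so x^3 - 849 annihilates α. By the rational root test, a rational root p/q (in lowest terms) of x^3 - 849 would satisfy p^3 = 849 q^3, forcing q = 1 and p^3 = 849; but 849 is not a perfect cube, contradiction. A monic cubic over Q with no rational root is irreducible (any nontrivial factorization would include a linear factor). Hence x^3 - 849 is the minimal polynomial of α, and in particular [Q(α):Q] = 3.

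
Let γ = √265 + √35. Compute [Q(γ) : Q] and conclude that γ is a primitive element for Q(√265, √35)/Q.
[Q(γ) : Q] = 4 (equivalently, Q(γ) = Q(√265, √35))

Obviously Q(γ) ⊆ Q(√265, √35), and [Q(√265, √35):Q] = 4 (since 265, 35 are distinct squarefree integers > 1 with 9275 not a perfect square). To show equality we compute the minimal polynomial of γ. From γ = √265 + √35: γ^2 = 265 + 2√(9275) + 35 = 300 + 2√(9275), so γ^2 - 300 = 2√(9275); squaring, (γ^2 - 300)^2 = 4·9275, i.e. γ^4 - 600γ^2 + 90000 - 37100 = 0, i.e. γ^4 - 600γ^2 + 52900 = 0. So γ is a root of x^4 - 600x^2 + 52900. This polynomial is irreducible over Q: it has no rational root (each ±√265 ± √35 is irrational), and any factorization into two quadratics over Q would force √(9275) ∈ Q (pairing opposite roots) or √265, √35 ∈ Q (other pairings), all impossible. Hence [Q(γ):Q] = 4 = [Q(√265, √35):Q], so Q(γ) = Q(√265, √35).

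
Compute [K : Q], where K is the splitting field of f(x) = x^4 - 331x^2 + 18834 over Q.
[K : Q] = 4

Solving the quadratic in x^2: x^2 = (331 ± √(331^2 - 4·18834))/2 = (331 ± √34225)/2 = (331 ± 185)/2, giving x^2 = 73 or x^2 = 258. So f(x) = (x^2 - 73)(x^2 - 258) and the roots of f are ±√73, ±√258. Hence the splitting field is K = Q(√73, √258). Since 73 and 258 are distinct squarefree integers > 1, their product 18834 is not a perfect square, so √258 ∉ Q(√73). By the tower law [K:Q] = [Q(√73,√258):Q(√73)] · [Q(√73):Q] = 2 · 2 = 4.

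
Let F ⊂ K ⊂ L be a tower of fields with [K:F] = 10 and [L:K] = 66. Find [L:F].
[L:F] = 660

The tower law says that for any tower of field extensions F ⊂ K ⊂ L with finite degrees, [L:F] = [L:K] · [K:F]. Here this gives [L:F] = 66 · 10 = 660.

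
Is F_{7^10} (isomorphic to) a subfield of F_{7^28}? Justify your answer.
No: F_{7^10} is not a subfield of F_{7^28}

F_{p^m} embeds in F_{p^n} iff m | n. Here 10 ∤ 28 (since 28 = 2·10 + 8 with remainder 8 ≠ 0), so F_{7^10} is not a subfield of F_{7^28}. Equivalently: if it were, the tower law would give 10 = [F_{7^10}:F_7] dividing [F_{7^28}:F_7] = 28, contradiction.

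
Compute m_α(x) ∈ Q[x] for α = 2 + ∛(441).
m_α(x) = x^3 - 6x^2 + 12x - 449

Set β = α - 2 = ∛(441), so β^3 = 441. Then (α - 2)^3 - 441 = 0, i.e. α is a root of g(x) = (x - 2)^3 - 441 = x^3 - 6x^2 + 12x - 449. Since g(x) = h(x - 2) where h(x) = x^3 - 441, and h is irreducible over Q (because 441 is not a perfect cube, so h has no rational root, and a monic cubic with no rational root is irreducible), g is also irreducible (irreducibility is preserved under the substitution x → x - 2). Hence m_α(x) = x^3 - 6x^2 + 12x - 449.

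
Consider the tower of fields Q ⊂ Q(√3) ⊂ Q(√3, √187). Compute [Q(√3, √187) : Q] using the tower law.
[Q(√3, √187) : Q] = 4

[Q(√3):Q] = 2 (min poly x^2 - 3, irreducible since 3 is squarefree > 1). For the top step, suppose √187 ∈ Q(√3), say √187 = c + d√3 with c, d ∈ Q. Squaring: 187 = c^2 + 3d^2 + 2cd√3. Since √3 ∉ Q this forces 2cd = 0. If d = 0 then √187 = c ∈ Q, contradicting 187 squarefree > 1. If c = 0 then 187 = 3d^2, so 3·187 = (3d)^2 is a perfect square in Q — but 3·187 = 561 is not a perfect square (since 3 and 187 are distinct squarefree integers). Contradiction. Hence √187 ∉ Q(√3), so x^2 - 187 stays irreducible over Q(√3) and [Q(√3, √187) : Q(√3)] = 2. By the tower law, [Q(√3, √187) : Q] = 2 · 2 = 4.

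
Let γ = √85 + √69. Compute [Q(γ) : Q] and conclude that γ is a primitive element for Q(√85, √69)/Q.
[Q(γ) : Q] = 4 (equivalently, Q(γ) = Q(√85, √69))

Obviously Q(γ) ⊆ Q(√85, √69), and [Q(√85, √69):Q] = 4 (since 85, 69 are distinct squarefree integers > 1 with 5865 not a perfect square). To show equality we compute the minimal polynomial of γ. From γ = √85 + √69: γ^2 = 85 + 2√(5865) + 69 = 154 + 2√(5865), so γ^2 - 154 = 2√(5865); squaring, (γ^2 - 154)^2 = 4·5865, i.e. γ^4 - 308γ^2 + 23716 - 23460 = 0, i.e. γ^4 - 308γ^2 + 256 = 0. So γ is a root of x^4 - 308x^2 + 256. This polynomial is irreducible over Q: it has no rational root (each ±√85 ± √69 is irrational), and any factorization into two quadratics over Q would force √(5865) ∈ Q (pairing opposite roots) or √85, √69 ∈ Q (other pairings), all impossible. Hence [Q(γ):Q] = 4 = [Q(√85, √69):Q], so Q(γ) = Q(√85, √69).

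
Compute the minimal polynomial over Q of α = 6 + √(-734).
m_α(x) = x^2 - 12x + 770

From α - 6 = √(-734), squaring gives (α - 6)^2 = -734, i.e. α^2 - 12α + 36 = -734, so α^2 - 12α + 770 = 0. The discriminant of x^2 - 12x + 770 is (-12)^2 - 4·(770) = 144 - 3080 = -2936, and 4·(-734) is not a perfect square in Q since -734 is squarefree and ≠ 1. Hence x^2 - 12x + 770 is irreducible over Q and is the minimal polynomial of α.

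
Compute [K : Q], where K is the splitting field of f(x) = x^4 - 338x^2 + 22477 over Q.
[K : Q] = 4

Solving the quadratic in x^2: x^2 = (338 ± √(338^2 - 4·22477))/2 = (338 ± √24336)/2 = (338 ± 156)/2, giving x^2 = 91 or x^2 = 247. So f(x) = (x^2 - 91)(x^2 - 247) and the roots of f are ±√91, ±√247. Hence the splitting field is K = Q(√91, √247). Since 91 and 247 are distinct squarefree integers > 1, their product 22477 is not a perfect square, so √247 ∉ Q(√91). By the tower law [K:Q] = [Q(√91,√247):Q(√91)] · [Q(√91):Q] = 2 · 2 = 4.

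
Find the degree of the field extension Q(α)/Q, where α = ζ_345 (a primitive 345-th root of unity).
[Q(α):Q] = 176

The minimal polynomial of ζ_345 over Q is the 345-th cyclotomic polynomial Φ_345(x), which is irreducible over Q and has degree φ(345) = 176. Hence [Q(α):Q] = φ(345) = 176.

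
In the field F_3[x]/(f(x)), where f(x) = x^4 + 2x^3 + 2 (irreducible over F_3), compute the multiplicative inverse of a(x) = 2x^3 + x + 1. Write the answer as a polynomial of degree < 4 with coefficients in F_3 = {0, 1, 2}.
a(x)^(-1) ≡ 2x^3 + 2x (mod f(x))

Since f is irreducible over F_3, F_3[x]/(f) is a field and a(x) ≠ 0 has an inverse. Apply the extended Euclidean algorithm to f(x) and a(x) in F_3[x]: f(x) = (2x + 1)·a(x) + (x^2 + 1);  a(x) = (2x)·(x^2 + 1) + (2x + 1);  (x^2 + 1) = (2x + 2)·(2x + 1) + (2). The last nonzero remainder is the constant 2 = gcd(f, a) in F_3. Back-substituting through the division chain expresses 2 = s(x)·a(x) + t(x)·f(x) with s(x) ≡ x^3 + x (mod f), so (x^3 + x)·a(x) ≡ 2 (mod f). Multiplying by 2^(-1) ≡ 2 in F_3 gives a(x)^(-1) ≡ 2·(x^3 + x) ≡ 2x^3 + 2x (mod f). Check: (2x^3 + x + 1)·(2x^3 + 2x) = x^6 + 2x^3 + 2x^2 + 2x ≡ 1 (mod x^4 + 2x^3 + 2).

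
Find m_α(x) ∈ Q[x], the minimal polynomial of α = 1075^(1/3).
m_α(x) = x^3 - 1075

α satisfies α^3 = 1075, so x^3 - 1075 annihilates α. By the rational root test, a rational root p/q (in lowest terms) of x^3 - 1075 would satisfy p^3 = 1075 q^3, forcing q = 1 and p^3 = 1075; but 1075 is not a perfect cube, contradiction. A monic cubic over Q with no rational root is irreducible (any nontrivial factorization would include a linear factor). Hence x^3 - 1075 is the minimal polynomial of α, and in particular [Q(α):Q] = 3.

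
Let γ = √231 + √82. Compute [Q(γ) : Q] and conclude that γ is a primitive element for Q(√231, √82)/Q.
[Q(γ) : Q] = 4 (equivalently, Q(γ) = Q(√231, √82))

Obviously Q(γ) ⊆ Q(√231, √82), and [Q(√231, √82):Q] = 4 (since 231, 82 are distinct squarefree integers > 1 with 18942 not a perfect square). To show equality we compute the minimal polynomial of γ. From γ = √231 + √82: γ^2 = 231 + 2√(18942) + 82 = 313 + 2√(18942), so γ^2 - 313 = 2√(18942); squaring, (γ^2 - 313)^2 = 4·18942, i.e. γ^4 - 626γ^2 + 97969 - 75768 = 0, i.e. γ^4 - 626γ^2 + 22201 = 0. So γ is a root of x^4 - 626x^2 + 22201. This polynomial is irreducible over Q: it has no rational root (each ±√231 ± √82 is irrational), and any factorization into two quadratics over Q would force √(18942) ∈ Q (pairing opposite roots) or √231, √82 ∈ Q (other pairings), all impossible. Hence [Q(γ):Q] = 4 = [Q(√231, √82):Q], so Q(γ) = Q(√231, √82).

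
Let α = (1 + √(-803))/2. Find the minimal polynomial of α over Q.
m_α(x) = x^2 - x + 201

From 2α - 1 = √(-803), squaring gives (2α - 1)^2 = -803, i.e. 4α^2 - 4α + 1 = -803, so α^2 - α + (1 + 803)/4 = 0. Since -803 ≡ 1 (mod 4), (1 + 803)/4 = 201 ∈ Z. The polynomial x^2 - x + 201 has discriminant 1 - 4·(201) = -803, which is not a perfect square in Q (d = -803 is squarefree and ≠ 1), so x^2 - x + 201 is irreducible over Q. It is the minimal polynomial of α.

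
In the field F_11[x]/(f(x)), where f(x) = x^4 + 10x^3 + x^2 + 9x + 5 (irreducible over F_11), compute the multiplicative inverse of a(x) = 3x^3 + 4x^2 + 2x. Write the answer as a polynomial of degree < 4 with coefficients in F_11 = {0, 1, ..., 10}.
a(x)^(-1) ≡ 3x^3 + 4x^2 + 9 (mod f(x))

Since f is irreducible over F_11, F_11[x]/(f) is a field and a(x) ≠ 0 has an inverse. Apply the extended Euclidean algorithm to f(x) and a(x) in F_11[x]: f(x) = (4x + 9)·a(x) + (x^2 + 2x + 5);  a(x) = (3x + 9)·(x^2 + 2x + 5) + (2x + 10);  (x^2 + 2x + 5) = (6x + 4)·(2x + 10) + (9). The last nonzero remainder is the constant 9 = gcd(f, a) in F_11. Back-substituting through the division chain expresses 9 = s(x)·a(x) + t(x)·f(x) with s(x) ≡ 5x^3 + 3x^2 + 4 (mod f), so (5x^3 + 3x^2 + 4)·a(x) ≡ 9 (mod f). Multiplying by 9^(-1) ≡ 5 in F_11 gives a(x)^(-1) ≡ 5·(5x^3 + 3x^2 + 4) ≡ 3x^3 + 4x^2 + 9 (mod f). Check: (3x^3 + 4x^2 + 2x)·(3x^3 + 4x^2 + 9) = 9x^6 + 2x^5 + 2x^3 + 3x^2 + 7x ≡ 1 (mod x^4 + 10x^3 + x^2 + 9x + 5).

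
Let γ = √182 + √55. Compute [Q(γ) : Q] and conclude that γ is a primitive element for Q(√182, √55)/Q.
[Q(γ) : Q] = 4 (equivalently, Q(γ) = Q(√182, √55))

Obviously Q(γ) ⊆ Q(√182, √55), and [Q(√182, √55):Q] = 4 (since 182, 55 are distinct squarefree integers > 1 with 10010 not a perfect square). To show equality we compute the minimal polynomial of γ. From γ = √182 + √55: γ^2 = 182 + 2√(10010) + 55 = 237 + 2√(10010), so γ^2 - 237 = 2√(10010); squaring, (γ^2 - 237)^2 = 4·10010, i.e. γ^4 - 474γ^2 + 56169 - 40040 = 0, i.e. γ^4 - 474γ^2 + 16129 = 0. So γ is a root of x^4 - 474x^2 + 16129. This polynomial is irreducible over Q: it has no rational root (each ±√182 ± √55 is irrational), and any factorization into two quadratics over Q would force √(10010) ∈ Q (pairing opposite roots) or √182, √55 ∈ Q (other pairings), all impossible. Hence [Q(γ):Q] = 4 = [Q(√182, √55):Q], so Q(γ) = Q(√182, √55).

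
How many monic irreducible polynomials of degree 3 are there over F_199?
There are 2626800 monic irreducible polynomials of degree 3 over F_199

Each element of F_{199^3} that lies in no proper subfield is a root of exactly one monic irreducible of degree 3 over F_199, and each such polynomial has 3 distinct roots in F_{199^3}. By Möbius inversion the count is N_199(3) = (1/3) Σ_{d|3} μ(3/d) · 199^d = (1/3)(μ(3)·199^1 + μ(1)·199^3) = 7880400/3 = 2626800.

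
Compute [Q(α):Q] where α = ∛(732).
[Q(α):Q] = 3

The minimal polynomial of α is x^3 - 732, irreducible over Q since 732 is not a perfect cube (so x^3 - 732 has no rational root). Hence [Q(α):Q] = deg(m_α) = 3.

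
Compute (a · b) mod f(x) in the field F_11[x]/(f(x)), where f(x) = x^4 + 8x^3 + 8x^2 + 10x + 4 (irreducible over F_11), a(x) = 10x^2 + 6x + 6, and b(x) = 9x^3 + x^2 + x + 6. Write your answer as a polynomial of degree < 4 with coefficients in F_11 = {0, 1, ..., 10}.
a · b ≡ 9x^2 + 5x + 9 (mod f(x))

Multiply in F_11[x]: a(x)·b(x) = (10x^2 + 6x + 6)·(9x^3 + x^2 + x + 6) = 2x^5 + 9x^4 + 4x^3 + 6x^2 + 9x + 3. This has degree ≥ 4, so divide by f(x) over F_11: 2x^5 + 9x^4 + 4x^3 + 6x^2 + 9x + 3 = (2x + 4)·(x^4 + 8x^3 + 8x^2 + 10x + 4) + (9x^2 + 5x + 9). Hence a·b ≡ 9x^2 + 5x + 9 (mod f). (F_11[x]/(f) is a field with 11^4 = 14641 elements since f is irreducible of degree 4.)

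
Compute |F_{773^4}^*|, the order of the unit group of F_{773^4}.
|F_{773^4}^*| = 357040905840

F_{773^4} has 773^4 = 357040905841 elements; its multiplicative group consists of all nonzero elements, so |F_{773^4}^*| = 357040905841 - 1 = 357040905840. (It is cyclic since any finite subgroup of the multiplicative group of a field is cyclic.)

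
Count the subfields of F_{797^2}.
F_{797^2} has 2 subfields

The subfields of F_{p^n} are exactly the fields F_{p^d} for d | n (each is the fixed field of the unique index-d subgroup of Gal(F_{p^n}/F_p) ≅ Z/nZ). The divisors of n = 2 are {1, 2}, giving 2 subfields: F_{797^1}, F_{797^2}.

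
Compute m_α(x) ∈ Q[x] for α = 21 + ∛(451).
m_α(x) = x^3 - 63x^2 + 1323x - 9712

Set β = α - 21 = ∛(451), so β^3 = 451. Then (α - 21)^3 - 451 = 0, i.e. α is a root of g(x) = (x - 21)^3 - 451 = x^3 - 63x^2 + 1323x - 9712. Since g(x) = h(x - 21) where h(x) = x^3 - 451, and h is irreducible over Q (because 451 is not a perfect cube, so h has no rational root, and a monic cubic with no rational root is irreducible), g is also irreducible (irreducibility is preserved under the substitution x → x - 21). Hence m_α(x) = x^3 - 63x^2 + 1323x - 9712.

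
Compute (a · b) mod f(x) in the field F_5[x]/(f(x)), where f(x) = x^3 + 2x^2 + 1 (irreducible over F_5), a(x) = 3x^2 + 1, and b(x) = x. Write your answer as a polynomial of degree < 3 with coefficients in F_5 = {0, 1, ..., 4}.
a · b ≡ 4x^2 + x + 2 (mod f(x))

Multiply in F_5[x]: a(x)·b(x) = (3x^2 + 1)·(x) = 3x^3 + x. This has degree ≥ 3, so divide by f(x) over F_5: 3x^3 + x = (3)·(x^3 + 2x^2 + 1) + (4x^2 + x + 2). Hence a·b ≡ 4x^2 + x + 2 (mod f). (F_5[x]/(f) is a field with 5^3 = 125 elements since f is irreducible of degree 3.)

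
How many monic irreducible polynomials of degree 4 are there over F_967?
There are 218597625708 monic irreducible polynomials of degree 4 over F_967

Each element of F_{967^4} that lies in no proper subfield is a root of exactly one monic irreducible of degree 4 over F_967, and each such polynomial has 4 distinct roots in F_{967^4}. By Möbius inversion the count is N_967(4) = (1/4) Σ_{d|4} μ(4/d) · 967^d = (1/4)(μ(4)·967^1 + μ(2)·967^2 + μ(1)·967^4) = 874390502832/4 = 218597625708.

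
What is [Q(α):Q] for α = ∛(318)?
[Q(α):Q] = 3

The minimal polynomial of α is x^3 - 318, irreducible over Q since 318 is not a perfect cube (so x^3 - 318 has no rational root). Hence [Q(α):Q] = deg(m_α) = 3.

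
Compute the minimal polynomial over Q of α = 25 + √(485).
m_α(x) = x^2 - 50x + 140

From α - 25 = √(485), squaring gives (α - 25)^2 = 485, i.e. α^2 - 50α + 625 = 485, so α^2 - 50α + 140 = 0. The discriminant of x^2 - 50x + 140 is (-50)^2 - 4·(140) = 2500 - 560 = 1940, and 4·(485) is not a perfect square in Q since 485 is squarefree and ≠ 1. Hence x^2 - 50x + 140 is irreducible over Q and is the minimal polynomial of α.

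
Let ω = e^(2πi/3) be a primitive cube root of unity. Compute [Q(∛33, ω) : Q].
[Q(∛33, ω) : Q] = 6

[Q(∛33):Q] = 3 (min poly x^3 - 33, irreducible since 33 is not a perfect cube). [Q(ω):Q] = 2 (min poly x^2 + x + 1). Since Q(∛33) ⊂ R and ω ∉ R, we have ω ∉ Q(∛33), so x^2 + x + 1 remains irreducible over Q(∛33) and [Q(∛33, ω) : Q(∛33)] = 2. By the tower law, [Q(∛33, ω) : Q] = 3 · 2 = 6. (In fact Q(∛33, ω) is the splitting field of x^3 - 33 over Q.)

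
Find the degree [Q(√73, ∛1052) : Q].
[Q(√73, ∛1052) : Q] = 6

Let L = Q(√73, ∛1052). Since Q(√73) ⊂ L and [Q(√73):Q] = 2, the tower law gives 2 | [L:Q]. Likewise Q(∛1052) ⊂ L with [Q(∛1052):Q] = 3 (because 1052 is not a perfect cube), so 3 | [L:Q]. As gcd(2,3) = 1, [L:Q] is divisible by 6. Conversely L is generated over Q by √73 and ∛1052, so [L:Q] ≤ 2·3 = 6. Therefore [Q(√73, ∛1052) : Q] = 6.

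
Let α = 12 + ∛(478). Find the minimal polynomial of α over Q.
m_α(x) = x^3 - 36x^2 + 432x - 2206

Set β = α - 12 = ∛(478), so β^3 = 478. Then (α - 12)^3 - 478 = 0, i.e. α is a root of g(x) = (x - 12)^3 - 478 = x^3 - 36x^2 + 432x - 2206. Since g(x) = h(x - 12) where h(x) = x^3 - 478, and h is irreducible over Q (because 478 is not a perfect cube, so h has no rational root, and a monic cubic with no rational root is irreducible), g is also irreducible (irreducibility is preserved under the substitution x → x - 12). Hence m_α(x) = x^3 - 36x^2 + 432x - 2206.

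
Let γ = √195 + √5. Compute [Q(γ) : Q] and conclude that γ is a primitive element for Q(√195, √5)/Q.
[Q(γ) : Q] = 4 (equivalently, Q(γ) = Q(√195, √5))

Obviously Q(γ) ⊆ Q(√195, √5), and [Q(√195, √5):Q] = 4 (since 195, 5 are distinct squarefree integers > 1 with 975 not a perfect square). To show equality we compute the minimal polynomial of γ. From γ = √195 + √5: γ^2 = 195 + 2√(975) + 5 = 200 + 2√(975), so γ^2 - 200 = 2√(975); squaring, (γ^2 - 200)^2 = 4·975, i.e. γ^4 - 400γ^2 + 40000 - 3900 = 0, i.e. γ^4 - 400γ^2 + 36100 = 0. So γ is a root of x^4 - 400x^2 + 36100. This polynomial is irreducible over Q: it has no rational root (each ±√195 ± √5 is irrational), and any factorization into two quadratics over Q would force √(975) ∈ Q (pairing opposite roots) or √195, √5 ∈ Q (other pairings), all impossible. Hence [Q(γ):Q] = 4 = [Q(√195, √5):Q], so Q(γ) = Q(√195, √5).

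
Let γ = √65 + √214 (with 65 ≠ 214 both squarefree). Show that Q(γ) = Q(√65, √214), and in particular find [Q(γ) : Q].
[Q(γ) : Q] = 4 (equivalently, Q(γ) = Q(√65, √214))

Obviously Q(γ) ⊆ Q(√65, √214), and [Q(√65, √214):Q] = 4 (since 65, 214 are distinct squarefree integers > 1 with 13910 not a perfect square). To show equality we compute the minimal polynomial of γ. From γ = √65 + √214: γ^2 = 65 + 2√(13910) + 214 = 279 + 2√(13910), so γ^2 - 279 = 2√(13910); squaring, (γ^2 - 279)^2 = 4·13910, i.e. γ^4 - 558γ^2 + 77841 - 55640 = 0, i.e. γ^4 - 558γ^2 + 22201 = 0. So γ is a root of x^4 - 558x^2 + 22201. This polynomial is irreducible over Q: it has no rational root (each ±√65 ± √214 is irrational), and any factorization into two quadratics over Q would force √(13910) ∈ Q (pairing opposite roots) or √65, √214 ∈ Q (other pairings), all impossible. Hence [Q(γ):Q] = 4 = [Q(√65, √214):Q], so Q(γ) = Q(√65, √214).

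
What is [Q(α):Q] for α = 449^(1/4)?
[Q(α):Q] = 4

α is a root of x^4 - 449. By Eisenstein's criterion at the prime p = 449 (which divides the constant term 449 but p^2 = 201601 does not, since 449 is squarefree), x^4 - 449 is irreducible over Q. Hence [Q(α):Q] = 4.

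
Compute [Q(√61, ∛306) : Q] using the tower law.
[Q(√61, ∛306) : Q] = 6

Let L = Q(√61, ∛306). Since Q(√61) ⊂ L and [Q(√61):Q] = 2, the tower law gives 2 | [L:Q]. Likewise Q(∛306) ⊂ L with [Q(∛306):Q] = 3 (because 306 is not a perfect cube), so 3 | [L:Q]. As gcd(2,3) = 1, [L:Q] is divisible by 6. Conversely L is generated over Q by √61 and ∛306, so [L:Q] ≤ 2·3 = 6. Therefore [Q(√61, ∛306) : Q] = 6.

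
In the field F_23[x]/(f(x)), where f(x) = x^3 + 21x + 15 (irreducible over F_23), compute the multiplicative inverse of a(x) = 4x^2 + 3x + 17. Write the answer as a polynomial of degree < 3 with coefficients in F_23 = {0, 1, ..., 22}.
a(x)^(-1) ≡ 15x^2 + 5x + 6 (mod f(x))

Since f is irreducible over F_23, F_23[x]/(f) is a field and a(x) ≠ 0 has an inverse. Apply the extended Euclidean algorithm to f(x) and a(x) in F_23[x]: f(x) = (6x + 7)·a(x) + (13x + 11);  a(x) = (18x + 8)·(13x + 11) + (21). The last nonzero remainder is the constant 21 = gcd(f, a) in F_23. Back-substituting through the division chain expresses 21 = s(x)·a(x) + t(x)·f(x) with s(x) ≡ 16x^2 + 13x + 11 (mod f), so (16x^2 + 13x + 11)·a(x) ≡ 21 (mod f). Multiplying by 21^(-1) ≡ 11 in F_23 gives a(x)^(-1) ≡ 11·(16x^2 + 13x + 11) ≡ 15x^2 + 5x + 6 (mod f). Check: (4x^2 + 3x + 17)·(15x^2 + 5x + 6) = 14x^4 + 19x^3 + 18x^2 + 11x + 10 ≡ 1 (mod x^3 + 21x + 15).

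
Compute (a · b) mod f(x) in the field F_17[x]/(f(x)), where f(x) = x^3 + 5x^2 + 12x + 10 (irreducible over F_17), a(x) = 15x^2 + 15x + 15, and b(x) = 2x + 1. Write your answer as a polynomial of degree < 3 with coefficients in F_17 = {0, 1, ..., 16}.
a · b ≡ 14x^2 + 8x + 4 (mod f(x))

Multiply in F_17[x]: a(x)·b(x) = (15x^2 + 15x + 15)·(2x + 1) = 13x^3 + 11x^2 + 11x + 15. This has degree ≥ 3, so divide by f(x) over F_17: 13x^3 + 11x^2 + 11x + 15 = (13)·(x^3 + 5x^2 + 12x + 10) + (14x^2 + 8x + 4). Hence a·b ≡ 14x^2 + 8x + 4 (mod f). (F_17[x]/(f) is a field with 17^3 = 4913 elements since f is irreducible of degree 3.)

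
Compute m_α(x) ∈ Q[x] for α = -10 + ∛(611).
m_α(x) = x^3 + 30x^2 + 300x + 389

Set β = α + 10 = ∛(611), so β^3 = 611. Then (α + 10)^3 - 611 = 0, i.e. α is a root of g(x) = (x + 10)^3 - 611 = x^3 + 30x^2 + 300x + 389. Since g(x) = h(x + 10) where h(x) = x^3 - 611, and h is irreducible over Q (because 611 is not a perfect cube, so h has no rational root, and a monic cubic with no rational root is irreducible), g is also irreducible (irreducibility is preserved under the substitution x → x + 10). Hence m_α(x) = x^3 + 30x^2 + 300x + 389.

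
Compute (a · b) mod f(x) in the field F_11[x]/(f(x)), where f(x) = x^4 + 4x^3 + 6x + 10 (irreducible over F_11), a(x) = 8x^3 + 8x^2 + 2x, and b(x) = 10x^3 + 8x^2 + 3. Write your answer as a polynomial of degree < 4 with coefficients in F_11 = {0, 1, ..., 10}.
a · b ≡ 5x^3 + 5x^2 + 8x + 7 (mod f(x))

Multiply in F_11[x]: a(x)·b(x) = (8x^3 + 8x^2 + 2x)·(10x^3 + 8x^2 + 3) = 3x^6 + x^5 + 7x^4 + 7x^3 + 2x^2 + 6x. This has degree ≥ 4, so divide by f(x) over F_11: 3x^6 + x^5 + 7x^4 + 7x^3 + 2x^2 + 6x = (3x^2 + 7)·(x^4 + 4x^3 + 6x + 10) + (5x^3 + 5x^2 + 8x + 7). Hence a·b ≡ 5x^3 + 5x^2 + 8x + 7 (mod f). (F_11[x]/(f) is a field with 11^4 = 14641 elements since f is irreducible of degree 4.)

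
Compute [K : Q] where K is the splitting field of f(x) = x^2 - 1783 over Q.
[K : Q] = 2

f(x) = x^2 - 1783 factors as (x - √1783)(x + √1783). The splitting field is K = Q(√1783). Since 1783 is squarefree and > 1, it is not a perfect square, so x^2 - 1783 is irreducible over Q and [Q(√1783) : Q] = 2. Hence [K : Q] = 2.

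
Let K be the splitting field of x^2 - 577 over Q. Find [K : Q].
[K : Q] = 2

f(x) = x^2 - 577 factors as (x - √577)(x + √577). The splitting field is K = Q(√577). Since 577 is squarefree and > 1, it is not a perfect square, so x^2 - 577 is irreducible over Q and [Q(√577) : Q] = 2. Hence [K : Q] = 2.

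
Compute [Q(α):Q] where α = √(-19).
[Q(α):Q] = 2

[Q(α):Q] equals the degree of the minimal polynomial of α. Here α^2 = -19 and x^2 + 19 is irreducible (d = -19 is squarefree, ≠ 1, hence not a square), so deg(m_α) = 2. Thus [Q(α):Q] = 2.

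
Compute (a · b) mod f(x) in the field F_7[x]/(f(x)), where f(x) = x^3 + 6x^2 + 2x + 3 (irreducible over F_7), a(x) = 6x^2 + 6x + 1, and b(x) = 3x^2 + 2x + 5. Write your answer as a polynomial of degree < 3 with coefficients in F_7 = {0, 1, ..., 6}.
a · b ≡ x^2 + x + 1 (mod f(x))

Multiply in F_7[x]: a(x)·b(x) = (6x^2 + 6x + 1)·(3x^2 + 2x + 5) = 4x^4 + 2x^3 + 3x^2 + 4x + 5. This has degree ≥ 3, so divide by f(x) over F_7: 4x^4 + 2x^3 + 3x^2 + 4x + 5 = (4x + 6)·(x^3 + 6x^2 + 2x + 3) + (x^2 + x + 1). Hence a·b ≡ x^2 + x + 1 (mod f). (F_7[x]/(f) is a field with 7^3 = 343 elements since f is irreducible of degree 3.)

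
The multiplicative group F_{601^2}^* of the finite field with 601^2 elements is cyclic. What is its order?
|F_{601^2}^*| = 361200

F_{601^2} has 601^2 = 361201 elements; its multiplicative group consists of all nonzero elements, so |F_{601^2}^*| = 361201 - 1 = 361200. (It is cyclic since any finite subgroup of the multiplicative group of a field is cyclic.)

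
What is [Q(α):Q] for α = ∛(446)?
[Q(α):Q] = 3

The minimal polynomial of α is x^3 - 446, irreducible over Q since 446 is not a perfect cube (so x^3 - 446 has no rational root). Hence [Q(α):Q] = deg(m_α) = 3.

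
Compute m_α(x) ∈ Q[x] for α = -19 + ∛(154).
m_α(x) = x^3 + 57x^2 + 1083x + 6705

Set β = α + 19 = ∛(154), so β^3 = 154. Then (α + 19)^3 - 154 = 0, i.e. α is a root of g(x) = (x + 19)^3 - 154 = x^3 + 57x^2 + 1083x + 6705. Since g(x) = h(x + 19) where h(x) = x^3 - 154, and h is irreducible over Q (because 154 is not a perfect cube, so h has no rational root, and a monic cubic with no rational root is irreducible), g is also irreducible (irreducibility is preserved under the substitution x → x + 19). Hence m_α(x) = x^3 + 57x^2 + 1083x + 6705.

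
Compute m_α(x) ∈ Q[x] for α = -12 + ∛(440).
m_α(x) = x^3 + 36x^2 + 432x + 1288

Set β = α + 12 = ∛(440), so β^3 = 440. Then (α + 12)^3 - 440 = 0, i.e. α is a root of g(x) = (x + 12)^3 - 440 = x^3 + 36x^2 + 432x + 1288. Since g(x) = h(x + 12) where h(x) = x^3 - 440, and h is irreducible over Q (because 440 is not a perfect cube, so h has no rational root, and a monic cubic with no rational root is irreducible), g is also irreducible (irreducibility is preserved under the substitution x → x + 12). Hence m_α(x) = x^3 + 36x^2 + 432x + 1288.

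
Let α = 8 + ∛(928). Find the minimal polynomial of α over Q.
m_α(x) = x^3 - 24x^2 + 192x - 1440

Set β = α - 8 = ∛(928), so β^3 = 928. Then (α - 8)^3 - 928 = 0, i.e. α is a root of g(x) = (x - 8)^3 - 928 = x^3 - 24x^2 + 192x - 1440. Since g(x) = h(x - 8) where h(x) = x^3 - 928, and h is irreducible over Q (because 928 is not a perfect cube, so h has no rational root, and a monic cubic with no rational root is irreducible), g is also irreducible (irreducibility is preserved under the substitution x → x - 8). Hence m_α(x) = x^3 - 24x^2 + 192x - 1440.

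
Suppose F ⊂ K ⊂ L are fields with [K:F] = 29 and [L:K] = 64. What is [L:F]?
[L:F] = 1856

The tower law says that for any tower of field extensions F ⊂ K ⊂ L with finite degrees, [L:F] = [L:K] · [K:F]. Here this gives [L:F] = 64 · 29 = 1856.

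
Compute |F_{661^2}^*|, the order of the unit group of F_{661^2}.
|F_{661^2}^*| = 436920

F_{661^2} has 661^2 = 436921 elements; its multiplicative group consists of all nonzero elements, so |F_{661^2}^*| = 436921 - 1 = 436920. (It is cyclic since any finite subgroup of the multiplicative group of a field is cyclic.)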